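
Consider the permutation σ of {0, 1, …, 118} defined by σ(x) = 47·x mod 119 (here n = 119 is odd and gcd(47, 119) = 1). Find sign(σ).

Start at x=50: 50 → 89 → 18 → 13 → 16 → 38 → 1 → … (one orbit).
Cycle type of π: 12×8 + 6 + 4×4 + 1; total 14 cycles.
n − c = 119 − 14 = 105; sign = (−1)^105 = -1.
Via Zolotarev, sign(π_{47}) = (47|119) = -1.

-1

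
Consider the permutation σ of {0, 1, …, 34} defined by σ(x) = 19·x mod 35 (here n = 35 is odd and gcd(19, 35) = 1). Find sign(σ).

-1

Trace 1: π^k(1) = [1, 19, 11, 34, 16, 24] for k=0..5.
π_19 has 8 disjoint cycles with lengths [6, 6, 6, 6, 6, 2, 2, 1] on {0,…,34}.
35 − 8 = 27 transpositions; sign(π) = (−1)^27 = -1.
Zolotarev: (19|35) = -1, matching the cycle-count sign.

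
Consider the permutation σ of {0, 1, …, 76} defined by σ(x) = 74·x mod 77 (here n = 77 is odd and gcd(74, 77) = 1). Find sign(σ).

Trace 8: π^k(8) = [8, 53, 72, 15, 32, 58, 57] for k=0..6.
Cycle lengths of π_74 on ℤ/77ℤ: [30, 30, 10, 3, 3, 1]; 6 cycles in total.
n − c = 77 − 6 = 71; sign = (−1)^71 = -1.
The Jacobi symbol (74|77) = -1 (Zolotarev) agrees.

-1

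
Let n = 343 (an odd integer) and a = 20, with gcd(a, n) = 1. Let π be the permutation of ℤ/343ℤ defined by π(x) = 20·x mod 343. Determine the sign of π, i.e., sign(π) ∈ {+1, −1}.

-1

Trace 330: π^k(330) = [330, 83, 288, 272, 295, 69, 8] for k=0..6.
Cycle type of π: 98×3 + 14×3 + 2×3 + 1; total 10 cycles.
343 − 10 = 333 transpositions; sign(π) = (−1)^333 = -1.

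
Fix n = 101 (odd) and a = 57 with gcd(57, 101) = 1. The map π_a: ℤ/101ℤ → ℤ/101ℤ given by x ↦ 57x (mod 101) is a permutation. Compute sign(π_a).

Trace 84: π^k(84) = [84, 41, 14, 91, 36, 32, 6] for k=0..6.
π_57 has 6 disjoint cycles with lengths [20, 20, 20, 20, 20, 1] on {0,…,100}.
101 − 6 = 95 transpositions; sign(π) = (−1)^95 = -1.

-1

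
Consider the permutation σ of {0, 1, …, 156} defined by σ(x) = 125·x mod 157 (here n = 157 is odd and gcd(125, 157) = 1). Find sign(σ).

Orbit of 125 under x↦125x: [125, 82, 45, 130, 79, 141, 41]… (length divides ord_157(125)).
4 cycles of lengths [52, 52, 52, 1].
sign(π) = (−1)^{n − #cycles} = (−1)^{157−4} = (−1)^153 = -1.

-1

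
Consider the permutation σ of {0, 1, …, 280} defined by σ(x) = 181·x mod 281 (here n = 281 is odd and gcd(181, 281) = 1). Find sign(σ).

+1

Orbit of 165 under x↦181x: [165, 79, 249, 109, 59, 1, 181]… (length divides ord_281(181)).
Cycle type of π: 7×40 + 1; total 41 cycles.
Σ(ℓ_i−1) = 281−41 = 240; sign = (−1)^240 = +1.
Check: (181/281) = +1 by Zolotarev.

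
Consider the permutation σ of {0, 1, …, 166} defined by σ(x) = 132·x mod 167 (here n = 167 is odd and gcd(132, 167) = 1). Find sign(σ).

+1

Trace 2: π^k(2) = [2, 97, 112, 88, 93, 85, 31] for k=0..6.
Decompose π into cycles: lengths [83, 83, 1] (3 cycles, including the fixed point 0).
sign(π) = (−1)^{n − #cycles} = (−1)^{167−3} = (−1)^164 = +1.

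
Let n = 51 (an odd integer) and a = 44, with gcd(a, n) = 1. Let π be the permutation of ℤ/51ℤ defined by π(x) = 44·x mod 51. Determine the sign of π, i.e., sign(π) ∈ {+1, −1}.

Start at x=25: 25 → 29 → 1 → 44 → 49 → 14 → 4 → … (one orbit).
Cycle type of π: 16×3 + 2 + 1; total 5 cycles.
With 5 cycles on 51 points, sign = (−1)^{51−5} = +1.

+1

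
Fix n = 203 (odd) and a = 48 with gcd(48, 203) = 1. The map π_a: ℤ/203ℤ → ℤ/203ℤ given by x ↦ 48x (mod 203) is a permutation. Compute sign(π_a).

Trace 64: π^k(64) = [64, 27, 78, 90, 57, 97, 190] for k=0..6.
Cycle type of π: 28×7 + 2×3 + 1; total 11 cycles.
203 − 11 = 192 transpositions; sign(π) = (−1)^192 = +1.

+1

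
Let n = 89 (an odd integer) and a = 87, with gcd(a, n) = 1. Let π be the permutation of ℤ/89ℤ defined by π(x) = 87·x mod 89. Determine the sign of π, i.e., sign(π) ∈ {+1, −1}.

Orbit of 85 under x↦87x: [85, 8, 73, 32, 25, 39, 11]… (length divides ord_89(87)).
Decompose π into cycles: lengths [22, 22, 22, 22, 1] (5 cycles, including the fixed point 0).
89 − 5 = 84 transpositions; sign(π) = (−1)^84 = +1.

+1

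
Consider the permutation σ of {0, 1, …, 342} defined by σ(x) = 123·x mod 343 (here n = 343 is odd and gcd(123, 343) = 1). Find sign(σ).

Trace 305: π^k(305) = [305, 128, 309, 277, 114, 302, 102] for k=0..6.
Cycle lengths of π_123 on ℤ/343ℤ: [147, 147, 21, 21, 3, 3, 1]; 7 cycles in total.
343 − 7 = 336 transpositions; sign(π) = (−1)^336 = +1.
Via Zolotarev, sign(π_{123}) = (123|343) = +1.

+1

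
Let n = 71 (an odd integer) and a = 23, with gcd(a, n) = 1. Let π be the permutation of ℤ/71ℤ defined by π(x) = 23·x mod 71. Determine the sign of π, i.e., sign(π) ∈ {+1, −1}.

-1

Orbit of 1 under x↦23x: [1, 23, 32, 26, 30, 51, 37]… (length divides ord_71(23)).
π_23 has 6 disjoint cycles with lengths [14, 14, 14, 14, 14, 1] on {0,…,70}.
Σ(ℓ_i−1) = 71−6 = 65; sign = (−1)^65 = -1.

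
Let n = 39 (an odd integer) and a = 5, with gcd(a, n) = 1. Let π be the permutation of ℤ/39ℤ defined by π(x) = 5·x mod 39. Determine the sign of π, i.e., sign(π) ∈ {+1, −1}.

+1

Start at x=5: 5 → 25 → 8 → 1 → 5 (one orbit).
The orbit structure of x ↦ 5x mod 39: 11 orbits of sizes [4, 4, 4, 4, 4, 4, 4, 4, 4, 2, 1].
sign(π) = (−1)^{n − #cycles} = (−1)^{39−11} = (−1)^28 = +1.
Via Zolotarev, sign(π_{5}) = (5|39) = +1.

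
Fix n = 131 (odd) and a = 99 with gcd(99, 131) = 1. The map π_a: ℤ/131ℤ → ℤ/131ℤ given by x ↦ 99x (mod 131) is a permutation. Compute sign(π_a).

+1

Trace 1: π^k(1) = [1, 99, 107, 113, 52, 39, 62] for k=0..6.
Decompose π into cycles: lengths [13, 13, 13, 13, 13, 13, 13, 13, 13, 13, 1] (11 cycles, including the fixed point 0).
11 cycles on 131: each ℓ→(−1)^(ℓ−1), product (−1)^120 = +1.
(99|131)_J = +1 (Zolotarev's lemma cross-check).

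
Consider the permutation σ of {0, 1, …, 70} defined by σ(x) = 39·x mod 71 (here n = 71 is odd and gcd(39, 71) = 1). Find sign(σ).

-1

Orbit of 37 under x↦39x: [37, 23, 45, 51, 1, 39, 30]… (length divides ord_71(39)).
6 cycles of lengths [14, 14, 14, 14, 14, 1].
n − c = 71 − 6 = 65; sign = (−1)^65 = -1.
Via Zolotarev, sign(π_{39}) = (39|71) = -1.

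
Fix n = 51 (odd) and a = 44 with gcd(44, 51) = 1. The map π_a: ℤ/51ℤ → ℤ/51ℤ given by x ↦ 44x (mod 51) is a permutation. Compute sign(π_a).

+1

Trace 29: π^k(29) = [29, 1, 44, 49, 14, 4, 23] for k=0..6.
5 cycles of lengths [16, 16, 16, 2, 1].
sign(π) = (−1)^{n − #cycles} = (−1)^{51−5} = (−1)^46 = +1.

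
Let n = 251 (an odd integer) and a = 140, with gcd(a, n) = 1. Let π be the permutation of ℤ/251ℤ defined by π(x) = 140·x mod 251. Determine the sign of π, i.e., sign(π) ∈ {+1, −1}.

Trace 217: π^k(217) = [217, 9, 5, 198, 110, 89, 161] for k=0..6.
Decompose π into cycles: lengths [125, 125, 1] (3 cycles, including the fixed point 0).
Σ(ℓ_i−1) = 251−3 = 248; sign = (−1)^248 = +1.
Via Zolotarev, sign(π_{140}) = (140|251) = +1.

+1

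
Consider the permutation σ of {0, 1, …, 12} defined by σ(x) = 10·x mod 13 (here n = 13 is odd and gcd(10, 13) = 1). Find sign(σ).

+1

Orbit of 1 under x↦10x: [1, 10, 9, 12, 3, 4]… (length divides ord_13(10)).
π_10 has 3 disjoint cycles with lengths [6, 6, 1] on {0,…,12}.
3 cycles on 13: each ℓ→(−1)^(ℓ−1), product (−1)^10 = +1.
Via Zolotarev, sign(π_{10}) = (10|13) = +1.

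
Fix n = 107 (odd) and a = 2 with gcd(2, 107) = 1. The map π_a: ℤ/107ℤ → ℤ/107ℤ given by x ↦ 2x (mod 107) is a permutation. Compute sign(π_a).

-1

Trace 4: π^k(4) = [4, 8, 16, 32, 64, 21, 42] for k=0..6.
2 cycles of lengths [106, 1].
With 2 cycles on 107 points, sign = (−1)^{107−2} = -1.
Via Zolotarev, sign(π_{2}) = (2|107) = -1.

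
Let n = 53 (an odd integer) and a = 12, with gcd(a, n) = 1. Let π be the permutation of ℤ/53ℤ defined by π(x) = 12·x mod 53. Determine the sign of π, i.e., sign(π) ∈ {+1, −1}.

-1

Orbit of 21 under x↦12x: [21, 40, 3, 36, 8, 43, 39]… (length divides ord_53(12)).
Cycle type of π: 52 + 1; total 2 cycles.
53 − 2 = 51 transpositions; sign(π) = (−1)^51 = -1.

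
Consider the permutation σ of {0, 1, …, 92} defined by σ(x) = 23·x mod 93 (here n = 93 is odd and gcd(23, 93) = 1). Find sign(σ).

+1

Orbit of 70 under x↦23x: [70, 29, 16, 89, 1, 23, 64]… (length divides ord_93(23)).
Cycle lengths of π_23 on ℤ/93ℤ: [10, 10, 10, 10, 10, 10, 10, 10, 10, 2, 1]; 11 cycles in total.
sign(π) = (−1)^{n − #cycles} = (−1)^{93−11} = (−1)^82 = +1.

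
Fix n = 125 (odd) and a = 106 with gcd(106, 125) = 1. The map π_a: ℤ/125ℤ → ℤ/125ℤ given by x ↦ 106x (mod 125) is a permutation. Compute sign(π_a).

Trace 121: π^k(121) = [121, 76, 56, 61, 91, 21, 101] for k=0..6.
Cycle lengths of π_106 on ℤ/125ℤ: [25, 25, 25, 25, 5, 5, 5, 5, 1, 1, 1, 1, 1]; 13 cycles in total.
sign(π) = (−1)^{n − #cycles} = (−1)^{125−13} = (−1)^112 = +1.
Via Zolotarev, sign(π_{106}) = (106|125) = +1.

+1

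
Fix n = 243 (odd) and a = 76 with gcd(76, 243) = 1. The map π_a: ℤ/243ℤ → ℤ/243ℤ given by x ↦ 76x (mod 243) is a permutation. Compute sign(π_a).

+1

Trace 49: π^k(49) = [49, 79, 172, 193, 88, 127, 175] for k=0..6.
The orbit structure of x ↦ 76x mod 243: 11 orbits of sizes [81, 81, 27, 27, 9, 9, 3, 3, 1, 1, 1].
With 11 cycles on 243 points, sign = (−1)^{243−11} = +1.
Zolotarev: (76|243) = +1, matching the cycle-count sign.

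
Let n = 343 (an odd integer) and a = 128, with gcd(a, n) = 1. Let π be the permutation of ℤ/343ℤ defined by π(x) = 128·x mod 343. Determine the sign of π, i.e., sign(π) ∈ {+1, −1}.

Orbit of 116 under x↦128x: [116, 99, 324, 312, 148, 79, 165]… (length divides ord_343(128)).
Cycle lengths of π_128 on ℤ/343ℤ: [21, 21, 21, 21, 21, 21, 21, 21, 21, 21, 21, 21, 21, 21, 3, 3, 3, 3, 3, 3, 3, 3, 3, 3, 3, 3, 3, 3, 3, 3, 1]; 31 cycles in total.
With 31 cycles on 343 points, sign = (−1)^{343−31} = +1.

+1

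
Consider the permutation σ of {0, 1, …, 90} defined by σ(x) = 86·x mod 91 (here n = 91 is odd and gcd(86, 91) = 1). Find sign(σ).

-1

Start at x=57: 57 → 79 → 60 → 64 → 44 → 53 → 8 → … (one orbit).
π_86 has 12 disjoint cycles with lengths [12, 12, 12, 12, 12, 12, 4, 4, 4, 3, 3, 1] on {0,…,90}.
sign(π) = (−1)^{n − #cycles} = (−1)^{91−12} = (−1)^79 = -1.
(86|91)_J = -1 (Zolotarev's lemma cross-check).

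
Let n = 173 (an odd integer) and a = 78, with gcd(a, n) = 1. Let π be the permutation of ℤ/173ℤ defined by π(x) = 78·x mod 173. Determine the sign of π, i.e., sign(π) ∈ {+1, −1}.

+1

Trace 100: π^k(100) = [100, 15, 132, 89, 22, 159, 119] for k=0..6.
Decompose π into cycles: lengths [86, 86, 1] (3 cycles, including the fixed point 0).
173 − 3 = 170 transpositions; sign(π) = (−1)^170 = +1.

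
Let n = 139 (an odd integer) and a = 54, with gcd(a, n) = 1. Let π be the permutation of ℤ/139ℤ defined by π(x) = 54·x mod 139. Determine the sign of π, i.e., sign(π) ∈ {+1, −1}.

+1

Start at x=25: 25 → 99 → 64 → 120 → 86 → 57 → 20 → … (one orbit).
3 cycles of lengths [69, 69, 1].
139 − 3 = 136 transpositions; sign(π) = (−1)^136 = +1.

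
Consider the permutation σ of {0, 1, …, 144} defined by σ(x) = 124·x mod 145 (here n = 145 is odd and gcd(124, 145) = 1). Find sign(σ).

Orbit of 89 under x↦124x: [89, 16, 99, 96, 14, 141, 84]… (length divides ord_145(124)).
8 cycles of lengths [28, 28, 28, 28, 28, 2, 2, 1].
sign(π) = (−1)^{n − #cycles} = (−1)^{145−8} = (−1)^137 = -1.

-1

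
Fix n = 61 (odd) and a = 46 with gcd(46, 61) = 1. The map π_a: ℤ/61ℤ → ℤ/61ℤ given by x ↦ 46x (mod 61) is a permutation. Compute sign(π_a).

+1

Start at x=16: 16 → 4 → 1 → 46 → 42 → 41 → 56 → … (one orbit).
Cycle lengths of π_46 on ℤ/61ℤ: [30, 30, 1]; 3 cycles in total.
Σ(ℓ_i−1) = 61−3 = 58; sign = (−1)^58 = +1.
(46|61)_J = +1 (Zolotarev's lemma cross-check).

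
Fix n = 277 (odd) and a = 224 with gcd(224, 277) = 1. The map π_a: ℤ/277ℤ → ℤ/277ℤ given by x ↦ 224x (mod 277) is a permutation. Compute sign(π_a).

-1

Orbit of 235 under x↦224x: [235, 10, 24, 113, 105, 252, 217]… (length divides ord_277(224)).
2 cycles of lengths [276, 1].
Σ(ℓ_i−1) = 277−2 = 275; sign = (−1)^275 = -1.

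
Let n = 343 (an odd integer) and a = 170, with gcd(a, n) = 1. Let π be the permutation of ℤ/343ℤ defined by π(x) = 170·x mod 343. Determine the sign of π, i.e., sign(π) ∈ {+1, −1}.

Orbit of 261 under x↦170x: [261, 123, 330, 191, 228, 1, 170]… (length divides ord_343(170)).
Cycle type of π: 147×2 + 21×2 + 3×2 + 1; total 7 cycles.
n − c = 343 − 7 = 336; sign = (−1)^336 = +1.

+1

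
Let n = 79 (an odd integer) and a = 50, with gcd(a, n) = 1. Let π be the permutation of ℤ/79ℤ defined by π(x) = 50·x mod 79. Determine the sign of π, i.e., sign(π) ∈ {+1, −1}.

+1

Trace 18: π^k(18) = [18, 31, 49, 1, 50, 51, 22] for k=0..6.
Cycle type of π: 39×2 + 1; total 3 cycles.
With 3 cycles on 79 points, sign = (−1)^{79−3} = +1.
Check: (50/79) = +1 by Zolotarev.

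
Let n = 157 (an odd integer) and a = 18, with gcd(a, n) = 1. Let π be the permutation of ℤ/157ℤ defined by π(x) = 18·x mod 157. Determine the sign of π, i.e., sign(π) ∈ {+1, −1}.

-1

Trace 20: π^k(20) = [20, 46, 43, 146, 116, 47, 61] for k=0..6.
π_18 has 2 disjoint cycles with lengths [156, 1] on {0,…,156}.
157 − 2 = 155 transpositions; sign(π) = (−1)^155 = -1.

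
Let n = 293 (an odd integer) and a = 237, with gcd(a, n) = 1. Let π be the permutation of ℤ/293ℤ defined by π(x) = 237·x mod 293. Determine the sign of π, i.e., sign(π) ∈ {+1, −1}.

+1

Orbit of 234 under x↦237x: [234, 81, 152, 278, 254, 133, 170]… (length divides ord_293(237)).
Decompose π into cycles: lengths [146, 146, 1] (3 cycles, including the fixed point 0).
3 cycles on 293: each ℓ→(−1)^(ℓ−1), product (−1)^290 = +1.
Via Zolotarev, sign(π_{237}) = (237|293) = +1.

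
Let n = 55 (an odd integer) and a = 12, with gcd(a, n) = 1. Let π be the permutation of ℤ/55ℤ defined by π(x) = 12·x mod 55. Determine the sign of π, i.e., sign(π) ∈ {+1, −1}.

Orbit of 12 under x↦12x: [12, 34, 23, 1]… (length divides ord_55(12)).
Cycle type of π: 4×11 + 1×11; total 22 cycles.
With 22 cycles on 55 points, sign = (−1)^{55−22} = -1.
Check: (12/55) = -1 by Zolotarev.

-1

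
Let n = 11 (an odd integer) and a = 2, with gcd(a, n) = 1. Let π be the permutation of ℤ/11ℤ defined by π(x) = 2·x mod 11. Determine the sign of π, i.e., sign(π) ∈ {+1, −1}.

Orbit of 4 under x↦2x: [4, 8, 5, 10, 9, 7, 3]… (length divides ord_11(2)).
2 cycles of lengths [10, 1].
2 cycles on 11: each ℓ→(−1)^(ℓ−1), product (−1)^9 = -1.

-1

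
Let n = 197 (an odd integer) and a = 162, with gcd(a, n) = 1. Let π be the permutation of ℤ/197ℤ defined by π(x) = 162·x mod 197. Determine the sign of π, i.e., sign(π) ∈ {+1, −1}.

-1

Orbit of 133 under x↦162x: [133, 73, 6, 184, 61, 32, 62]… (length divides ord_197(162)).
The orbit structure of x ↦ 162x mod 197: 2 orbits of sizes [196, 1].
n − c = 197 − 2 = 195; sign = (−1)^195 = -1.
Zolotarev: (162|197) = -1, matching the cycle-count sign.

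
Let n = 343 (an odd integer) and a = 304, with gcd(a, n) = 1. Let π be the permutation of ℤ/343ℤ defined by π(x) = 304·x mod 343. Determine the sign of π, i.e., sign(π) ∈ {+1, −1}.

-1

Orbit of 145 under x↦304x: [145, 176, 339, 156, 90, 263, 33]… (length divides ord_343(304)).
Cycle type of π: 294 + 42 + 6 + 1; total 4 cycles.
With 4 cycles on 343 points, sign = (−1)^{343−4} = -1.
Zolotarev: (304|343) = -1, matching the cycle-count sign.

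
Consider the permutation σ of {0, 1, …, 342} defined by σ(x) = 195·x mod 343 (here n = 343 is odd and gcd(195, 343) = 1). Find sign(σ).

Trace 246: π^k(246) = [246, 293, 197, 342, 148, 48, 99] for k=0..6.
π_195 has 46 disjoint cycles with lengths [14, 14, 14, 14, 14, 14, 14, 14, 14, 14, 14, 14, 14, 14, 14, 14, 14, 14, 14, 14, 14, 2, 2, 2, 2, 2, 2, 2, 2, 2, 2, 2, 2, 2, 2, 2, 2, 2, 2, 2, 2, 2, 2, 2, 2, 1] on {0,…,342}.
sign(π) = (−1)^{n − #cycles} = (−1)^{343−46} = (−1)^297 = -1.
Check: (195/343) = -1 by Zolotarev.

-1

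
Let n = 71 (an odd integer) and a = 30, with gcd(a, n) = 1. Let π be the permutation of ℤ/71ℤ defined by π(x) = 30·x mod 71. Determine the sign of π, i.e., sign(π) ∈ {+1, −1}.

+1

Orbit of 20 under x↦30x: [20, 32, 37, 45, 1, 30, 48]… (length divides ord_71(30)).
Decompose π into cycles: lengths [7, 7, 7, 7, 7, 7, 7, 7, 7, 7, 1] (11 cycles, including the fixed point 0).
11 cycles on 71: each ℓ→(−1)^(ℓ−1), product (−1)^60 = +1.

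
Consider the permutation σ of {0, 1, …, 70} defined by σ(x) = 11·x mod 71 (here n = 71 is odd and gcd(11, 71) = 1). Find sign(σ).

-1

Orbit of 47 under x↦11x: [47, 20, 7, 6, 66, 16, 34]… (length divides ord_71(11)).
The orbit structure of x ↦ 11x mod 71: 2 orbits of sizes [70, 1].
n − c = 71 − 2 = 69; sign = (−1)^69 = -1.
Via Zolotarev, sign(π_{11}) = (11|71) = -1.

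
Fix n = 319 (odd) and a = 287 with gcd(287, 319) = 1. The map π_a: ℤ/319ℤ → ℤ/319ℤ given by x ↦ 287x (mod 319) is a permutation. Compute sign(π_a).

Orbit of 12 under x↦287x: [12, 254, 166, 111, 276, 100, 309]… (length divides ord_319(287)).
22 cycles of lengths [28, 28, 28, 28, 28, 28, 28, 28, 28, 28, 28, 1, 1, 1, 1, 1, 1, 1, 1, 1, 1, 1].
319 − 22 = 297 transpositions; sign(π) = (−1)^297 = -1.

-1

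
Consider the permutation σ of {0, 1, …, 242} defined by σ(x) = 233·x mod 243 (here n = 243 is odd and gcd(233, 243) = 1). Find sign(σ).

Trace 143: π^k(143) = [143, 28, 206, 127, 188, 64, 89] for k=0..6.
Decompose π into cycles: lengths [54, 54, 54, 18, 18, 18, 6, 6, 6, 2, 2, 2, 2, 1] (14 cycles, including the fixed point 0).
Σ(ℓ_i−1) = 243−14 = 229; sign = (−1)^229 = -1.
Zolotarev: (233|243) = -1, matching the cycle-count sign.

-1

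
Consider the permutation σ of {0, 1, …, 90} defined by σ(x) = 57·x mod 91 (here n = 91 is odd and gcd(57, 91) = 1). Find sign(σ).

Start at x=64: 64 → 8 → 1 → 57 → 64 (one orbit).
Decompose π into cycles: lengths [4, 4, 4, 4, 4, 4, 4, 4, 4, 4, 4, 4, 4, 4, 4, 4, 4, 4, 4, 4, 4, 1, 1, 1, 1, 1, 1, 1] (28 cycles, including the fixed point 0).
28 cycles on 91: each ℓ→(−1)^(ℓ−1), product (−1)^63 = -1.

-1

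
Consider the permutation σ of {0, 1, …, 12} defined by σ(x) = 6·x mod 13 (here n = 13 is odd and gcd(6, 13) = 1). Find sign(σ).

-1

Orbit of 9 under x↦6x: [9, 2, 12, 7, 3, 5, 4]… (length divides ord_13(6)).
2 cycles of lengths [12, 1].
2 cycles on 13: each ℓ→(−1)^(ℓ−1), product (−1)^11 = -1.
(6|13)_J = -1 (Zolotarev's lemma cross-check).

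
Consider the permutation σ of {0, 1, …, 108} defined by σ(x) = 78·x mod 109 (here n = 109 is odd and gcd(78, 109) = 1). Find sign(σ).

+1

Orbit of 7 under x↦78x: [7, 1, 78, 89, 75, 73, 26]… (length divides ord_109(78)).
Cycle type of π: 27×4 + 1; total 5 cycles.
n − c = 109 − 5 = 104; sign = (−1)^104 = +1.
(78|109)_J = +1 (Zolotarev's lemma cross-check).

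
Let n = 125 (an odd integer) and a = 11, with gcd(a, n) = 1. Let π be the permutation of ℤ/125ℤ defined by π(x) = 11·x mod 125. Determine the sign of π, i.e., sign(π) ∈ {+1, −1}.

Start at x=61: 61 → 46 → 6 → 66 → 101 → 111 → 96 → … (one orbit).
π_11 has 13 disjoint cycles with lengths [25, 25, 25, 25, 5, 5, 5, 5, 1, 1, 1, 1, 1] on {0,…,124}.
Σ(ℓ_i−1) = 125−13 = 112; sign = (−1)^112 = +1.
The Jacobi symbol (11|125) = +1 (Zolotarev) agrees.

+1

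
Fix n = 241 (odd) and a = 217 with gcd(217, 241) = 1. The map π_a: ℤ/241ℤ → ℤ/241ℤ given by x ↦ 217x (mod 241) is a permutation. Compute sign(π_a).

Trace 36: π^k(36) = [36, 100, 10, 1, 217, 94, 154] for k=0..6.
The orbit structure of x ↦ 217x mod 241: 9 orbits of sizes [30, 30, 30, 30, 30, 30, 30, 30, 1].
9 cycles on 241: each ℓ→(−1)^(ℓ−1), product (−1)^232 = +1.
(217|241)_J = +1 (Zolotarev's lemma cross-check).

+1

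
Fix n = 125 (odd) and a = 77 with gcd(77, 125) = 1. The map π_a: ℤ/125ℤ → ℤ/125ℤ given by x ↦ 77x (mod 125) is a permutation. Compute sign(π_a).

-1

Trace 92: π^k(92) = [92, 84, 93, 36, 22, 69, 63] for k=0..6.
4 cycles of lengths [100, 20, 4, 1].
125 − 4 = 121 transpositions; sign(π) = (−1)^121 = -1.
The Jacobi symbol (77|125) = -1 (Zolotarev) agrees.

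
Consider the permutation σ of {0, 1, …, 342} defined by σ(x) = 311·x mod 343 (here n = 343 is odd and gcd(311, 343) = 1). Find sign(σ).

Start at x=240: 240 → 209 → 172 → 327 → 169 → 80 → 184 → … (one orbit).
π_311 has 4 disjoint cycles with lengths [294, 42, 6, 1] on {0,…,342}.
343 − 4 = 339 transpositions; sign(π) = (−1)^339 = -1.

-1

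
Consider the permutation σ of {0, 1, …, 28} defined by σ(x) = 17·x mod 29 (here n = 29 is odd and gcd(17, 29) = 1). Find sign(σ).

Trace 12: π^k(12) = [12, 1, 17, 28] for k=0..3.
π_17 has 8 disjoint cycles with lengths [4, 4, 4, 4, 4, 4, 4, 1] on {0,…,28}.
sign(π) = (−1)^{n − #cycles} = (−1)^{29−8} = (−1)^21 = -1.
Check: (17/29) = -1 by Zolotarev.

-1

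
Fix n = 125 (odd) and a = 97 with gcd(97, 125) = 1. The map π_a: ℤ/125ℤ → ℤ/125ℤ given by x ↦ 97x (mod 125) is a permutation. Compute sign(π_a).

-1

Orbit of 52 under x↦97x: [52, 44, 18, 121, 112, 114, 58]… (length divides ord_125(97)).
Cycle type of π: 100 + 20 + 4 + 1; total 4 cycles.
4 cycles on 125: each ℓ→(−1)^(ℓ−1), product (−1)^121 = -1.
Check: (97/125) = -1 by Zolotarev.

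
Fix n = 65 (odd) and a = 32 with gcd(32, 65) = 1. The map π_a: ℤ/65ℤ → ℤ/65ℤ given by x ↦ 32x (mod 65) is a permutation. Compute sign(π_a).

Start at x=33: 33 → 16 → 57 → 4 → 63 → 1 → 32 → … (one orbit).
Decompose π into cycles: lengths [12, 12, 12, 12, 12, 4, 1] (7 cycles, including the fixed point 0).
65 − 7 = 58 transpositions; sign(π) = (−1)^58 = +1.
Check: (32/65) = +1 by Zolotarev.

+1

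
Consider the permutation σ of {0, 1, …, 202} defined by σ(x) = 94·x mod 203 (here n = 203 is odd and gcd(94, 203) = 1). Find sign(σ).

-1

Start at x=181: 181 → 165 → 82 → 197 → 45 → 170 → 146 → … (one orbit).
10 cycles of lengths [42, 42, 42, 42, 7, 7, 7, 7, 6, 1].
sign(π) = (−1)^{n − #cycles} = (−1)^{203−10} = (−1)^193 = -1.
Check: (94/203) = -1 by Zolotarev.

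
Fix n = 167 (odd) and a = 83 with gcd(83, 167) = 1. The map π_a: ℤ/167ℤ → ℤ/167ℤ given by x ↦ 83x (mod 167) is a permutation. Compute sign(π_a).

-1

Start at x=144: 144 → 95 → 36 → 149 → 9 → 79 → 44 → … (one orbit).
π_83 has 2 disjoint cycles with lengths [166, 1] on {0,…,166}.
With 2 cycles on 167 points, sign = (−1)^{167−2} = -1.
Zolotarev: (83|167) = -1, matching the cycle-count sign.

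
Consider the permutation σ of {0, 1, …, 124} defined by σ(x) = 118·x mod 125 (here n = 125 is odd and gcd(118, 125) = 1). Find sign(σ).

-1

Orbit of 74 under x↦118x: [74, 107, 1, 118, 49, 32, 26]… (length divides ord_125(118)).
Cycle type of π: 20×5 + 4×6 + 1; total 12 cycles.
sign(π) = (−1)^{n − #cycles} = (−1)^{125−12} = (−1)^113 = -1.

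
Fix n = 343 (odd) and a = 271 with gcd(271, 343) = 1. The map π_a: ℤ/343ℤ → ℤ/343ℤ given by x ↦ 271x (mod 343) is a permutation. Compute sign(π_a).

-1

Trace 159: π^k(159) = [159, 214, 27, 114, 24, 330, 250] for k=0..6.
Decompose π into cycles: lengths [294, 42, 6, 1] (4 cycles, including the fixed point 0).
sign(π) = (−1)^{n − #cycles} = (−1)^{343−4} = (−1)^339 = -1.
Via Zolotarev, sign(π_{271}) = (271|343) = -1.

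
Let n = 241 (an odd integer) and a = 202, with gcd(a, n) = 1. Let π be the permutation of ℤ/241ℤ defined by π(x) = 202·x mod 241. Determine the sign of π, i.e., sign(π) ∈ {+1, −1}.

Start at x=111: 111 → 9 → 131 → 193 → 185 → 15 → 138 → … (one orbit).
2 cycles of lengths [240, 1].
2 cycles on 241: each ℓ→(−1)^(ℓ−1), product (−1)^239 = -1.
(202|241)_J = -1 (Zolotarev's lemma cross-check).

-1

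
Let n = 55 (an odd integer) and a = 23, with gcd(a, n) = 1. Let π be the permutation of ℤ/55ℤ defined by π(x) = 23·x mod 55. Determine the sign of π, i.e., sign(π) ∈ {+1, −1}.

-1

Start at x=23: 23 → 34 → 12 → 1 → 23 (one orbit).
Cycle type of π: 4×11 + 1×11; total 22 cycles.
Σ(ℓ_i−1) = 55−22 = 33; sign = (−1)^33 = -1.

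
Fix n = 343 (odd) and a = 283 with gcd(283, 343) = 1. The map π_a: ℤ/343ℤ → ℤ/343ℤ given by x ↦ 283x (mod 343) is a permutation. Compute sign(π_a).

Orbit of 43 under x↦283x: [43, 164, 107, 97, 11, 26, 155]… (length divides ord_343(283)).
Decompose π into cycles: lengths [294, 42, 6, 1] (4 cycles, including the fixed point 0).
With 4 cycles on 343 points, sign = (−1)^{343−4} = -1.

-1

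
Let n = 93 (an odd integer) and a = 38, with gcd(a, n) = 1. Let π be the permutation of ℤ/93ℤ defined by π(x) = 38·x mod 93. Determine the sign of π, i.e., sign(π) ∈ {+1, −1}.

Orbit of 41 under x↦38x: [41, 70, 56, 82, 47, 19, 71]… (length divides ord_93(38)).
6 cycles of lengths [30, 30, 15, 15, 2, 1].
With 6 cycles on 93 points, sign = (−1)^{93−6} = -1.
Check: (38/93) = -1 by Zolotarev.

-1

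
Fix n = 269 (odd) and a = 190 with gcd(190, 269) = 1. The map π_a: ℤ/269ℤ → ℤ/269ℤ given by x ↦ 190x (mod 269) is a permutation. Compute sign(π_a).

+1

Orbit of 260 under x↦190x: [260, 173, 52, 196, 118, 93, 185]… (length divides ord_269(190)).
The orbit structure of x ↦ 190x mod 269: 5 orbits of sizes [67, 67, 67, 67, 1].
269 − 5 = 264 transpositions; sign(π) = (−1)^264 = +1.
(190|269)_J = +1 (Zolotarev's lemma cross-check).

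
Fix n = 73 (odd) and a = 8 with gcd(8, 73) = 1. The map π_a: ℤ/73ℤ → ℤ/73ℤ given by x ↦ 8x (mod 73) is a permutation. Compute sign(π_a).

+1

Orbit of 64 under x↦8x: [64, 1, 8]… (length divides ord_73(8)).
Cycle type of π: 3×24 + 1; total 25 cycles.
73 − 25 = 48 transpositions; sign(π) = (−1)^48 = +1.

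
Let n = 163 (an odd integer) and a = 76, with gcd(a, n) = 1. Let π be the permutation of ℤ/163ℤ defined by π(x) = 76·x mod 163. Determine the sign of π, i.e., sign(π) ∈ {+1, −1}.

-1

Trace 117: π^k(117) = [117, 90, 157, 33, 63, 61, 72] for k=0..6.
Cycle lengths of π_76 on ℤ/163ℤ: [162, 1]; 2 cycles in total.
With 2 cycles on 163 points, sign = (−1)^{163−2} = -1.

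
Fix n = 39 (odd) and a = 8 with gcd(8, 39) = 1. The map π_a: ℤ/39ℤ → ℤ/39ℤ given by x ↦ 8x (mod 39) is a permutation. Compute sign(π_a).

Orbit of 25 under x↦8x: [25, 5, 1, 8]… (length divides ord_39(8)).
Cycle type of π: 4×9 + 2 + 1; total 11 cycles.
With 11 cycles on 39 points, sign = (−1)^{39−11} = +1.
Zolotarev: (8|39) = +1, matching the cycle-count sign.

+1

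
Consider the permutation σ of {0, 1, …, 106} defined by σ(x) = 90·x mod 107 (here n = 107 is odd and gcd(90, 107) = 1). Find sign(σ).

Orbit of 37 under x↦90x: [37, 13, 100, 12, 10, 44, 1]… (length divides ord_107(90)).
3 cycles of lengths [53, 53, 1].
With 3 cycles on 107 points, sign = (−1)^{107−3} = +1.
(90|107)_J = +1 (Zolotarev's lemma cross-check).

+1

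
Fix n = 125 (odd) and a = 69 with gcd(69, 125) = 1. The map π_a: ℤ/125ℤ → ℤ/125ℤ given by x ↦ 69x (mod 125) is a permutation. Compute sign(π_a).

Orbit of 24 under x↦69x: [24, 31, 14, 91, 29, 1, 69]… (length divides ord_125(69)).
Decompose π into cycles: lengths [50, 50, 10, 10, 2, 2, 1] (7 cycles, including the fixed point 0).
n − c = 125 − 7 = 118; sign = (−1)^118 = +1.

+1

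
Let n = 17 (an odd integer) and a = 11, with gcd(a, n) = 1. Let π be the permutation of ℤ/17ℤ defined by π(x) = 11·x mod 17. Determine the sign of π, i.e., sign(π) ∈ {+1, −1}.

-1

Start at x=2: 2 → 5 → 4 → 10 → 8 → 3 → 16 → … (one orbit).
Cycle type of π: 16 + 1; total 2 cycles.
17 − 2 = 15 transpositions; sign(π) = (−1)^15 = -1.
Zolotarev: (11|17) = -1, matching the cycle-count sign.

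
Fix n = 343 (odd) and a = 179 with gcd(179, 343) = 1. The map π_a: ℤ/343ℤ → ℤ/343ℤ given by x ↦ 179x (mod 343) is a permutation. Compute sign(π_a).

+1

Orbit of 15 under x↦179x: [15, 284, 72, 197, 277, 191, 232]… (length divides ord_343(179)).
The orbit structure of x ↦ 179x mod 343: 7 orbits of sizes [147, 147, 21, 21, 3, 3, 1].
343 − 7 = 336 transpositions; sign(π) = (−1)^336 = +1.
The Jacobi symbol (179|343) = +1 (Zolotarev) agrees.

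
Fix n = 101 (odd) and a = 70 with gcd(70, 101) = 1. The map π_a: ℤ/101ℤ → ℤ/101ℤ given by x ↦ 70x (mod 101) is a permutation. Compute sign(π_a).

Start at x=17: 17 → 79 → 76 → 68 → 13 → 1 → 70 → … (one orbit).
Cycle lengths of π_70 on ℤ/101ℤ: [50, 50, 1]; 3 cycles in total.
n − c = 101 − 3 = 98; sign = (−1)^98 = +1.

+1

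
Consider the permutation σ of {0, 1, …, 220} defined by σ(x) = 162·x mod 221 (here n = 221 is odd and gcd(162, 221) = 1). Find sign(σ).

-1

Trace 152: π^k(152) = [152, 93, 38, 189, 120, 213, 30] for k=0..6.
The orbit structure of x ↦ 162x mod 221: 12 orbits of sizes [24, 24, 24, 24, 24, 24, 24, 24, 12, 8, 8, 1].
sign(π) = (−1)^{n − #cycles} = (−1)^{221−12} = (−1)^209 = -1.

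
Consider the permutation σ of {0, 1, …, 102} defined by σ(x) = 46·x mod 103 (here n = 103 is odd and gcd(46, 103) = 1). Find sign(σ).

Start at x=46: 46 → 56 → 1 → 46 (one orbit).
Decompose π into cycles: lengths [3, 3, 3, 3, 3, 3, 3, 3, 3, 3, 3, 3, 3, 3, 3, 3, 3, 3, 3, 3, 3, 3, 3, 3, 3, 3, 3, 3, 3, 3, 3, 3, 3, 3, 1] (35 cycles, including the fixed point 0).
sign(π) = (−1)^{n − #cycles} = (−1)^{103−35} = (−1)^68 = +1.
The Jacobi symbol (46|103) = +1 (Zolotarev) agrees.

+1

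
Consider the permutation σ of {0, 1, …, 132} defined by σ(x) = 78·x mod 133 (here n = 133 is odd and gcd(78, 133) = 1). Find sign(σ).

Trace 106: π^k(106) = [106, 22, 120, 50, 43, 29, 1] for k=0..6.
Cycle type of π: 18×7 + 1×7; total 14 cycles.
14 cycles on 133: each ℓ→(−1)^(ℓ−1), product (−1)^119 = -1.

-1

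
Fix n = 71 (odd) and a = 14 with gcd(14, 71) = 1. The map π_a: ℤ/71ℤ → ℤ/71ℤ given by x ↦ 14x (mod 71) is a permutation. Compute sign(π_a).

-1

Orbit of 14 under x↦14x: [14, 54, 46, 5, 70, 57, 17]… (length divides ord_71(14)).
Cycle type of π: 10×7 + 1; total 8 cycles.
n − c = 71 − 8 = 63; sign = (−1)^63 = -1.
Via Zolotarev, sign(π_{14}) = (14|71) = -1.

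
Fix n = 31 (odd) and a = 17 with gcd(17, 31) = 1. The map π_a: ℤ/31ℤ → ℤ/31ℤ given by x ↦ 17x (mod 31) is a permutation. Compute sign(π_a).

Trace 23: π^k(23) = [23, 19, 13, 4, 6, 9, 29] for k=0..6.
π_17 has 2 disjoint cycles with lengths [30, 1] on {0,…,30}.
Σ(ℓ_i−1) = 31−2 = 29; sign = (−1)^29 = -1.
Zolotarev: (17|31) = -1, matching the cycle-count sign.

-1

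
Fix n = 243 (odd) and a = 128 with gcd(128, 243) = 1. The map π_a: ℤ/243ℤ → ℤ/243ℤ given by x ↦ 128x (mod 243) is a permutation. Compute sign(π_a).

-1

Trace 104: π^k(104) = [104, 190, 20, 130, 116, 25, 41] for k=0..6.
Cycle lengths of π_128 on ℤ/243ℤ: [162, 54, 18, 6, 2, 1]; 6 cycles in total.
sign(π) = (−1)^{n − #cycles} = (−1)^{243−6} = (−1)^237 = -1.
(128|243)_J = -1 (Zolotarev's lemma cross-check).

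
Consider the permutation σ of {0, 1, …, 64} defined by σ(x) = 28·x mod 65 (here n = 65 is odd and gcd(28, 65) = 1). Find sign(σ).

Trace 7: π^k(7) = [7, 1, 28, 4, 47, 16, 58] for k=0..6.
7 cycles of lengths [12, 12, 12, 12, 12, 4, 1].
n − c = 65 − 7 = 58; sign = (−1)^58 = +1.
Check: (28/65) = +1 by Zolotarev.

+1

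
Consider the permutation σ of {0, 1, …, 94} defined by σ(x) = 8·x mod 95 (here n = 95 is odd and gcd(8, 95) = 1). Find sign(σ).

Trace 37: π^k(37) = [37, 11, 88, 39, 27, 26, 18] for k=0..6.
11 cycles of lengths [12, 12, 12, 12, 12, 12, 6, 6, 6, 4, 1].
11 cycles on 95: each ℓ→(−1)^(ℓ−1), product (−1)^84 = +1.
Zolotarev: (8|95) = +1, matching the cycle-count sign.

+1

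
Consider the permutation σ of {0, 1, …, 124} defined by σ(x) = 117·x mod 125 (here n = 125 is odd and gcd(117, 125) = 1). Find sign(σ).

Start at x=116: 116 → 72 → 49 → 108 → 11 → 37 → 79 → … (one orbit).
π_117 has 4 disjoint cycles with lengths [100, 20, 4, 1] on {0,…,124}.
With 4 cycles on 125 points, sign = (−1)^{125−4} = -1.

-1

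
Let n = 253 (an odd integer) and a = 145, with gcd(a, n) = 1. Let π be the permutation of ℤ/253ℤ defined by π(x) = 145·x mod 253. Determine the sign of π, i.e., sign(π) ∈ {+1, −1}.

Trace 129: π^k(129) = [129, 236, 65, 64, 172, 146, 171] for k=0..6.
Cycle type of π: 110×2 + 22 + 10 + 1; total 5 cycles.
sign(π) = (−1)^{n − #cycles} = (−1)^{253−5} = (−1)^248 = +1.
The Jacobi symbol (145|253) = +1 (Zolotarev) agrees.

+1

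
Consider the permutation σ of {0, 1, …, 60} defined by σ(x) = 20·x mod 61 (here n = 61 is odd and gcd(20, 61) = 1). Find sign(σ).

+1

Orbit of 58 under x↦20x: [58, 1, 20, 34, 9]… (length divides ord_61(20)).
The orbit structure of x ↦ 20x mod 61: 13 orbits of sizes [5, 5, 5, 5, 5, 5, 5, 5, 5, 5, 5, 5, 1].
sign(π) = (−1)^{n − #cycles} = (−1)^{61−13} = (−1)^48 = +1.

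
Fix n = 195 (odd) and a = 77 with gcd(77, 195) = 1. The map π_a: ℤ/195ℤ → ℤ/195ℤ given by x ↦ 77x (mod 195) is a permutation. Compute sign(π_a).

Trace 77: π^k(77) = [77, 79, 38, 1] for k=0..3.
Cycle lengths of π_77 on ℤ/195ℤ: [4, 4, 4, 4, 4, 4, 4, 4, 4, 4, 4, 4, 4, 4, 4, 4, 4, 4, 4, 4, 4, 4, 4, 4, 4, 4, 4, 4, 4, 4, 4, 4, 4, 4, 4, 4, 4, 4, 4, 2, 2, 2, 2, 2, 2, 2, 2, 2, 2, 2, 2, 2, 2, 2, 2, 2, 2, 2, 1]; 59 cycles in total.
With 59 cycles on 195 points, sign = (−1)^{195−59} = +1.
The Jacobi symbol (77|195) = +1 (Zolotarev) agrees.

+1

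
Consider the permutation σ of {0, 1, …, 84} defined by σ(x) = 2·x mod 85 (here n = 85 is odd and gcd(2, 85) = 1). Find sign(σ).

Orbit of 8 under x↦2x: [8, 16, 32, 64, 43, 1, 2]… (length divides ord_85(2)).
12 cycles of lengths [8, 8, 8, 8, 8, 8, 8, 8, 8, 8, 4, 1].
12 cycles on 85: each ℓ→(−1)^(ℓ−1), product (−1)^73 = -1.
Zolotarev: (2|85) = -1, matching the cycle-count sign.

-1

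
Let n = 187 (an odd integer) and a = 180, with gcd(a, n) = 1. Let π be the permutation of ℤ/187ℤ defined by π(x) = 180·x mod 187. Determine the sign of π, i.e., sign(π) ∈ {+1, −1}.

Start at x=67: 67 → 92 → 104 → 20 → 47 → 45 → 59 → … (one orbit).
Cycle lengths of π_180 on ℤ/187ℤ: [80, 80, 16, 5, 5, 1]; 6 cycles in total.
With 6 cycles on 187 points, sign = (−1)^{187−6} = -1.
The Jacobi symbol (180|187) = -1 (Zolotarev) agrees.

-1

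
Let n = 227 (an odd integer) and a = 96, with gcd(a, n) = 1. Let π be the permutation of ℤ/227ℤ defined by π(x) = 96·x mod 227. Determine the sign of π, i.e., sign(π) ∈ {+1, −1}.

Orbit of 69 under x↦96x: [69, 41, 77, 128, 30, 156, 221]… (length divides ord_227(96)).
The orbit structure of x ↦ 96x mod 227: 2 orbits of sizes [226, 1].
Σ(ℓ_i−1) = 227−2 = 225; sign = (−1)^225 = -1.
Via Zolotarev, sign(π_{96}) = (96|227) = -1.

-1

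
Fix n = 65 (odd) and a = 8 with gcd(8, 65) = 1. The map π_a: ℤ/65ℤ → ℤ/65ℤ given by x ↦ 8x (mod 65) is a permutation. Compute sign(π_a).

Start at x=57: 57 → 1 → 8 → 64 → 57 (one orbit).
π_8 has 17 disjoint cycles with lengths [4, 4, 4, 4, 4, 4, 4, 4, 4, 4, 4, 4, 4, 4, 4, 4, 1] on {0,…,64}.
With 17 cycles on 65 points, sign = (−1)^{65−17} = +1.

+1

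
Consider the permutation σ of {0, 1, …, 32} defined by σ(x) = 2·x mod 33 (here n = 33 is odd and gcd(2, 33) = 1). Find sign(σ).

Trace 31: π^k(31) = [31, 29, 25, 17, 1, 2, 4] for k=0..6.
The orbit structure of x ↦ 2x mod 33: 5 orbits of sizes [10, 10, 10, 2, 1].
With 5 cycles on 33 points, sign = (−1)^{33−5} = +1.

+1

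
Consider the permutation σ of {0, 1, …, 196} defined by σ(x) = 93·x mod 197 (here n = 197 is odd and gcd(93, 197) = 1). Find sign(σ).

Start at x=19: 19 → 191 → 33 → 114 → 161 → 1 → 93 → … (one orbit).
Cycle lengths of π_93 on ℤ/197ℤ: [14, 14, 14, 14, 14, 14, 14, 14, 14, 14, 14, 14, 14, 14, 1]; 15 cycles in total.
Σ(ℓ_i−1) = 197−15 = 182; sign = (−1)^182 = +1.

+1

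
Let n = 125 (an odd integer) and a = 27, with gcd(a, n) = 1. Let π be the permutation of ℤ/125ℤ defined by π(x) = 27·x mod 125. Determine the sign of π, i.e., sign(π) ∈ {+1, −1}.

-1

Start at x=64: 64 → 103 → 31 → 87 → 99 → 48 → 46 → … (one orbit).
Cycle lengths of π_27 on ℤ/125ℤ: [100, 20, 4, 1]; 4 cycles in total.
With 4 cycles on 125 points, sign = (−1)^{125−4} = -1.
The Jacobi symbol (27|125) = -1 (Zolotarev) agrees.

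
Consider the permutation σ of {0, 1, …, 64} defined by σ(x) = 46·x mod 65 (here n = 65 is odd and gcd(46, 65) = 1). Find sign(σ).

-1

Trace 51: π^k(51) = [51, 6, 16, 21, 56, 41, 1] for k=0..6.
The orbit structure of x ↦ 46x mod 65: 10 orbits of sizes [12, 12, 12, 12, 12, 1, 1, 1, 1, 1].
sign(π) = (−1)^{n − #cycles} = (−1)^{65−10} = (−1)^55 = -1.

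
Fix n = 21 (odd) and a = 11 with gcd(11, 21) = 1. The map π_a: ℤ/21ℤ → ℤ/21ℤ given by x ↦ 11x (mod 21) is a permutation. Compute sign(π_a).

Trace 8: π^k(8) = [8, 4, 2, 1, 11, 16] for k=0..5.
Cycle type of π: 6×2 + 3×2 + 2 + 1; total 6 cycles.
6 cycles on 21: each ℓ→(−1)^(ℓ−1), product (−1)^15 = -1.
The Jacobi symbol (11|21) = -1 (Zolotarev) agrees.

-1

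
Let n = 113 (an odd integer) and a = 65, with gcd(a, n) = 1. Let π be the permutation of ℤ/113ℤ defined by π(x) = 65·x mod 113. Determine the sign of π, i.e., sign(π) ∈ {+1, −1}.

-1

Orbit of 112 under x↦65x: [112, 48, 69, 78, 98, 42, 18]… (length divides ord_113(65)).
Cycle type of π: 16×7 + 1; total 8 cycles.
n − c = 113 − 8 = 105; sign = (−1)^105 = -1.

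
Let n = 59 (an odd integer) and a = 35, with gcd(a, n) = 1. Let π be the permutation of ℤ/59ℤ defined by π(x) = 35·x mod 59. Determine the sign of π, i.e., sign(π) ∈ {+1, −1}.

+1

Start at x=4: 4 → 22 → 3 → 46 → 17 → 5 → 57 → … (one orbit).
Cycle type of π: 29×2 + 1; total 3 cycles.
3 cycles on 59: each ℓ→(−1)^(ℓ−1), product (−1)^56 = +1.
The Jacobi symbol (35|59) = +1 (Zolotarev) agrees.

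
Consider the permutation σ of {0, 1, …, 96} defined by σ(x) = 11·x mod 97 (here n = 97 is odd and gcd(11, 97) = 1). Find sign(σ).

Start at x=25: 25 → 81 → 18 → 4 → 44 → 96 → 86 → … (one orbit).
The orbit structure of x ↦ 11x mod 97: 3 orbits of sizes [48, 48, 1].
sign(π) = (−1)^{n − #cycles} = (−1)^{97−3} = (−1)^94 = +1.

+1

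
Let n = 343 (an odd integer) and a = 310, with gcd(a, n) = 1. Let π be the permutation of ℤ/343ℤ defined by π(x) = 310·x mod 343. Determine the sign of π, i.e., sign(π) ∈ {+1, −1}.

+1

Trace 23: π^k(23) = [23, 270, 8, 79, 137, 281, 331] for k=0..6.
Decompose π into cycles: lengths [147, 147, 21, 21, 3, 3, 1] (7 cycles, including the fixed point 0).
343 − 7 = 336 transpositions; sign(π) = (−1)^336 = +1.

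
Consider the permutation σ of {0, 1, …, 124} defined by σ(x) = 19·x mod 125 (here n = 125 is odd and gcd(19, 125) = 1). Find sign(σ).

+1

Orbit of 96 under x↦19x: [96, 74, 31, 89, 66, 4, 76]… (length divides ord_125(19)).
7 cycles of lengths [50, 50, 10, 10, 2, 2, 1].
With 7 cycles on 125 points, sign = (−1)^{125−7} = +1.
Via Zolotarev, sign(π_{19}) = (19|125) = +1.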